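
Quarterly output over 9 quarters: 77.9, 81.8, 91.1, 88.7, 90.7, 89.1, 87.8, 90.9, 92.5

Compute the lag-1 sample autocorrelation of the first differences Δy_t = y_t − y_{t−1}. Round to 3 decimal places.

-0.108

First differences Δy: 3.9, 9.3, -2.4, 2.0, -1.6, -1.3, 3.1, 1.6
Mean of differences = 1.8250
Numerator Σ(Δy_t−Δȳ)(Δy_{t+1}−Δȳ) = -10.9781
Denominator Σ(Δy_t−Δȳ)² = 101.2350
r_1(Δy) = -10.9781 / 101.2350 = -0.108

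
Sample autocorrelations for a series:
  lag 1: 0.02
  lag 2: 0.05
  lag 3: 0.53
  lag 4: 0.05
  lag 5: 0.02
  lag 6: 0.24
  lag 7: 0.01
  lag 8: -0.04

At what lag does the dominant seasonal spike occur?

3

The largest autocorrelation is r_3 = 0.53, with a weaker echo at lag 6 (0.24); the remaining lags stay at or below 0.05.
The dominant spike at lag 3 indicates a seasonal period of 3.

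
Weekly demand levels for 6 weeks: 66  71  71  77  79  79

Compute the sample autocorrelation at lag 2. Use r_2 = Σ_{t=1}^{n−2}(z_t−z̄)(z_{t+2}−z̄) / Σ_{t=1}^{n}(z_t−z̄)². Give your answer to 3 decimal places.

Mean z̄ = (66 + 71 + 71 + 77 + 79 + 79)/6 = 73.8333
Deviations from mean: -7.8333, -2.8333, -2.8333, 3.1667, 5.1667, 5.1667
Numerator Σ_{t=1}^{4}(z_t−z̄)(z_{t+2}−z̄) = 14.9444
Denominator Σ(z_t−z̄)² = 140.8333
r_2 = 14.9444 / 140.8333 = 0.106

0.106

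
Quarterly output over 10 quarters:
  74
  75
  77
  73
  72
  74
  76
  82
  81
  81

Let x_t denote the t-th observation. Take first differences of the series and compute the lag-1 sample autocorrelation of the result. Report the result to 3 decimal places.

0.012

First differences Δx: 1, 2, -4, -1, 2, 2, 6, -1, 0
Mean of differences = 0.7778
Numerator Σ(Δx_t−Δx̄)(Δx_{t+1}−Δx̄) = 0.7284
Denominator Σ(Δx_t−Δx̄)² = 61.5556
r_1(Δx) = 0.7284 / 61.5556 = 0.012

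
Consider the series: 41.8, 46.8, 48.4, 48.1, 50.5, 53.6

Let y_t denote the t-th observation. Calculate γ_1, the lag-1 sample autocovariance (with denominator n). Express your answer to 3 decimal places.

Mean ȳ = (41.8 + 46.8 + 48.4 + 48.1 + 50.5 + 53.6)/6 = 48.2000
Deviations: -6.4000, -1.4000, 0.2000, -0.1000, 2.3000, 5.4000
Σ_{t=1}^{5}(y_t−ȳ)(y_{t+1}−ȳ) = 20.8500
γ_1 = 20.8500 / 6 = 3.475

3.475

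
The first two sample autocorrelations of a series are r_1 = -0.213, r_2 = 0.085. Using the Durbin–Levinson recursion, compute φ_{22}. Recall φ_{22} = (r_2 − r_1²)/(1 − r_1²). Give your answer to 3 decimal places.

φ_{22} = (r_2 − r_1²) / (1 − r_1²)
r_1² = (-0.213)² = 0.045369
Numerator = 0.085 − 0.0454 = 0.0396; denominator = 1 − 0.0454 = 0.9546
φ_{22} = 0.0396 / 0.9546 = 0.042

0.042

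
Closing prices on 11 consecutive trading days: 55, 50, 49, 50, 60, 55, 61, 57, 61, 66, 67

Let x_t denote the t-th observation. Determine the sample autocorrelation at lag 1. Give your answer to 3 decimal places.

Mean x̄ = (55 + 50 + 49 + 50 + 60 + 55 + 61 + 57 + 61 + 66 + 67)/11 = 57.3636
Numerator Σ_{t=1}^{10}(x_t−x̄)(x_{t+1}−x̄) = 218.3223
Denominator Σ(x_t−x̄)² = 390.5455
r_1 = 218.3223 / 390.5455 = 0.559

0.559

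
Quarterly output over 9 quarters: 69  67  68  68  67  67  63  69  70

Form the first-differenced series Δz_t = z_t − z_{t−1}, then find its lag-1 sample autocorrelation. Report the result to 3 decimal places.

-0.344

First differences Δz: -2, 1, 0, -1, 0, -4, 6, 1
Mean of differences = 0.1250
Numerator Σ(Δz_t−Δz̄)(Δz_{t+1}−Δz̄) = -20.2656
Denominator Σ(Δz_t−Δz̄)² = 58.8750
r_1(Δz) = -20.2656 / 58.8750 = -0.344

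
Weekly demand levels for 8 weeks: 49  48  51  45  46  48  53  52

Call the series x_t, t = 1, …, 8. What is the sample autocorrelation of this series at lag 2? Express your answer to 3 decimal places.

-0.232

Mean x̄ = (49 + 48 + 51 + 45 + 46 + 48 + 53 + 52)/8 = 49.0000
Deviations from mean: 0.0000, -1.0000, 2.0000, -4.0000, -3.0000, -1.0000, 4.0000, 3.0000
Numerator Σ_{t=1}^{6}(x_t−x̄)(x_{t+2}−x̄) = -13.0000
Denominator Σ(x_t−x̄)² = 56.0000
r_2 = -13.0000 / 56.0000 = -0.232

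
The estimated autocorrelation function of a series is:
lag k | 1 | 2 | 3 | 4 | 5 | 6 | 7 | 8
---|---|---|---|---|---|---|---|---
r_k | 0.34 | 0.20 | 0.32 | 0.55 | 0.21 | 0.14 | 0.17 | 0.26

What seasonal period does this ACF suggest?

The largest autocorrelation is r_4 = 0.55; the remaining lags stay at or below 0.34. The elevated value at lag 1 (0.34), dropping to 0.20 at lag 2, reflects decaying short-term dependence rather than seasonality.
The dominant spike at lag 4 indicates a seasonal period of 4.

4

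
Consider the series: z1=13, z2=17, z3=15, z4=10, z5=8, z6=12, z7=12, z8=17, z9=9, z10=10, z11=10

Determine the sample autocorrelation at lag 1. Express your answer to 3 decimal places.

0.173

Mean z̄ = (13 + 17 + 15 + 10 + 8 + 12 + 12 + 17 + 9 + 10 + 10)/11 = 12.0909
Numerator Σ_{t=1}^{10}(z_t−z̄)(z_{t+1}−z̄) = 16.8099
Denominator Σ(z_t−z̄)² = 96.9091
r_1 = 16.8099 / 96.9091 = 0.173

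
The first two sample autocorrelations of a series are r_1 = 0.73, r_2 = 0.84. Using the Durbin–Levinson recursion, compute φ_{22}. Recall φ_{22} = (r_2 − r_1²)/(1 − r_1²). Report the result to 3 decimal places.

0.657

φ_{22} = (r_2 − r_1²) / (1 − r_1²)
r_1² = (0.73)² = 0.5329
Numerator = 0.84 − 0.5329 = 0.3071; denominator = 1 − 0.5329 = 0.4671
φ_{22} = 0.3071 / 0.4671 = 0.657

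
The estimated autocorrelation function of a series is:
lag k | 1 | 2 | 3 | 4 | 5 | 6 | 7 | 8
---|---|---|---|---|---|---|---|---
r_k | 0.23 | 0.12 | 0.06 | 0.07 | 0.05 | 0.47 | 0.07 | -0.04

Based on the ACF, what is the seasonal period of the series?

6

The largest autocorrelation is r_6 = 0.47; the remaining lags stay at or below 0.23. The elevated value at lag 1 (0.23), dropping to 0.12 at lag 2, reflects decaying short-term dependence rather than seasonality.
The dominant spike at lag 6 indicates a seasonal period of 6.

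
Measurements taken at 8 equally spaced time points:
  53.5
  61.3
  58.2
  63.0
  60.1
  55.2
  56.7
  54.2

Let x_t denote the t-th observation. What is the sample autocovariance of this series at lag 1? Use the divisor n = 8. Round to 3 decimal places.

Mean x̄ = (53.5 + 61.3 + 58.2 + 63.0 + 60.1 + 55.2 + 56.7 + 54.2)/8 = 57.7750
Σ_{t=1}^{7}(x_t−x̄)(x_{t+1}−x̄) = 1.4219
γ_1 = 1.4219 / 8 = 0.178

0.178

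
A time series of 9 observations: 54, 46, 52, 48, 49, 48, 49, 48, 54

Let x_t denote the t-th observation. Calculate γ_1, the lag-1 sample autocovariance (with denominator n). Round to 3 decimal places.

-3.364

Mean x̄ = (54 + 46 + 52 + 48 + 49 + 48 + 49 + 48 + 54)/9 = 49.7778
Σ_{t=1}^{8}(x_t−x̄)(x_{t+1}−x̄) = -30.2716
γ_1 = -30.2716 / 9 = -3.364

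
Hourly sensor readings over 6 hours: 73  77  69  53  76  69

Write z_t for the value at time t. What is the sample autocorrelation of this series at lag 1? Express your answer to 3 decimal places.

-0.208

Mean z̄ = (73 + 77 + 69 + 53 + 76 + 69)/6 = 69.5000
Deviations from mean: 3.5000, 7.5000, -0.5000, -16.5000, 6.5000, -0.5000
Numerator Σ_{t=1}^{5}(z_t−z̄)(z_{t+1}−z̄) = -79.7500
Denominator Σ(z_t−z̄)² = 383.5000
r_1 = -79.7500 / 383.5000 = -0.208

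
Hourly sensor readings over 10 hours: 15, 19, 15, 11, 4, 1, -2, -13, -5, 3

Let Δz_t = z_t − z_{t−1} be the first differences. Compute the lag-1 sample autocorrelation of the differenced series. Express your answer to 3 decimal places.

First differences Δz: 4, -4, -4, -7, -3, -3, -11, 8, 8
Mean of differences = -1.3333
Numerator Σ(Δz_t−Δz̄)(Δz_{t+1}−Δz̄) = 33.2222
Denominator Σ(Δz_t−Δz̄)² = 348.0000
r_1(Δz) = 33.2222 / 348.0000 = 0.095

0.095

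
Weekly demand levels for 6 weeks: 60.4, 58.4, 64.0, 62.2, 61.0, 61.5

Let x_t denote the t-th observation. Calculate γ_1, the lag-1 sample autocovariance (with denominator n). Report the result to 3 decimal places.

-0.517

Mean x̄ = (60.4 + 58.4 + 64.0 + 62.2 + 61.0 + 61.5)/6 = 61.2500
Σ_{t=1}^{5}(x_t−x̄)(x_{t+1}−x̄) = -3.1025
γ_1 = -3.1025 / 6 = -0.517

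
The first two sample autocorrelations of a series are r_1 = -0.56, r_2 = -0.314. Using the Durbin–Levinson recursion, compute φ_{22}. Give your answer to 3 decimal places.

φ_{22} = (r_2 − r_1²) / (1 − r_1²)
r_1² = (-0.56)² = 0.3136
Numerator = -0.314 − 0.3136 = -0.6276; denominator = 1 − 0.3136 = 0.6864
φ_{22} = -0.6276 / 0.6864 = -0.914

-0.914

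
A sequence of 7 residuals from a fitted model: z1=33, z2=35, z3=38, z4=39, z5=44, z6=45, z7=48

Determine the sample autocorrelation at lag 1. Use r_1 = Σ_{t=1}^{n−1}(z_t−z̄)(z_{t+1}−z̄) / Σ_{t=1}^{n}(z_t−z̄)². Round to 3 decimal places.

Mean z̄ = (33 + 35 + 38 + 39 + 44 + 45 + 48)/7 = 40.2857
Σ(z_t−z̄)(z_{t+1}−z̄) = (38.5102) + (12.0816) + (2.9388) + (-4.7755) + (17.5102) + (36.3673) = 102.6327
Denominator Σ(z_t−z̄)² = 183.4286
r_1 = 102.6327 / 183.4286 = 0.560

0.560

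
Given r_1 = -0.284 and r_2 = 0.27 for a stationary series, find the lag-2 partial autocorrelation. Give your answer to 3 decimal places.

0.206

φ_{22} = (r_2 − r_1²) / (1 − r_1²)
r_1² = (-0.284)² = 0.080656
Numerator = 0.27 − 0.0807 = 0.1893; denominator = 1 − 0.0807 = 0.9193
φ_{22} = 0.1893 / 0.9193 = 0.206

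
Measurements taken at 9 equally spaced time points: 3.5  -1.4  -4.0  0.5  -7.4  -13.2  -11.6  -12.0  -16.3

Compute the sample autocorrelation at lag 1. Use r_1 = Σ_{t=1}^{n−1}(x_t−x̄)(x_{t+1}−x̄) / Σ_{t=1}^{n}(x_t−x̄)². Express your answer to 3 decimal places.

Mean x̄ = (3.5 − 1.4 − 4.0 + 0.5 − 7.4 − 13.2 − 11.6 − 12.0 − 16.3)/9 = -6.8778
Numerator Σ_{t=1}^{8}(x_t−x̄)(x_{t+1}−x̄) = 195.5973
Denominator Σ(x_t−x̄)² = 377.9756
r_1 = 195.5973 / 377.9756 = 0.517

0.517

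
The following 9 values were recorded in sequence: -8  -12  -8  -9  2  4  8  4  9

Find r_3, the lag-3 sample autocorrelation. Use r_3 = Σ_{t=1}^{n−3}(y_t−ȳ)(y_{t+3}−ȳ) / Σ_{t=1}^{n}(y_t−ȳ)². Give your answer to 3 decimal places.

-0.036

Mean ȳ = (-8 − 12 − 8 − 9 + 2 + 4 + 8 + 4 + 9)/9 = -1.1111
Σ(y_t−ȳ)(y_{t+3}−ȳ) = (54.3457) + (-33.8765) + (-35.2099) + (-71.8765) + (15.9012) + (51.6790) = -19.0370
Denominator Σ(y_t−ȳ)² = 522.8889
r_3 = -19.0370 / 522.8889 = -0.036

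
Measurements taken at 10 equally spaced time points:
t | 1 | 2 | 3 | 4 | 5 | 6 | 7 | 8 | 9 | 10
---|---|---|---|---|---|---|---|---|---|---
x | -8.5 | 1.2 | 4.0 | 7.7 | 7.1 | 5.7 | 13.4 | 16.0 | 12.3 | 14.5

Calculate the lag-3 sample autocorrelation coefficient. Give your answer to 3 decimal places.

Mean x̄ = (-8.5 + 1.2 + 4.0 + 7.7 + 7.1 + 5.7 + 13.4 + 16.0 + 12.3 + 14.5)/10 = 7.3400
Σ(x_t−x̄)(x_{t+3}−x̄) = (-5.7024) + (1.4736) + (5.4776) + (2.1816) + (-2.0784) + (-8.1344) + (43.3896) = 36.6072
Denominator Σ(x_t−x̄)² = 490.2240
r_3 = 36.6072 / 490.2240 = 0.075

0.075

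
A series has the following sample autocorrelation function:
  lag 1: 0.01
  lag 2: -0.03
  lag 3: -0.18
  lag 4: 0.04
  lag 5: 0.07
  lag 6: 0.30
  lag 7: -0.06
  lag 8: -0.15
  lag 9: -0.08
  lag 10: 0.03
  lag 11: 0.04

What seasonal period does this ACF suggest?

The largest autocorrelation is r_6 = 0.30; the remaining lags stay at or below 0.07.
The dominant spike at lag 6 indicates a seasonal period of 6.

6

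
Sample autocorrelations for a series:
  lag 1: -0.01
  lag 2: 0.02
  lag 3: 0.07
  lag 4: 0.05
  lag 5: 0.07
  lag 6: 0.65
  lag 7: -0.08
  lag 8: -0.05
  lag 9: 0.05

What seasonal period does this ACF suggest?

The largest autocorrelation is r_6 = 0.65; the remaining lags stay at or below 0.07.
The dominant spike at lag 6 indicates a seasonal period of 6.

6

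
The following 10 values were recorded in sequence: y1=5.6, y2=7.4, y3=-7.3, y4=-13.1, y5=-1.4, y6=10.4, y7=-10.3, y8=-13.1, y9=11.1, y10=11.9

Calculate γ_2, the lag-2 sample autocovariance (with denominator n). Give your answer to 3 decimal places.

-65.173

Mean ȳ = (5.6 + 7.4 − 7.3 − 13.1 − 1.4 + 10.4 − 10.3 − 13.1 + 11.1 + 11.9)/10 = 0.1200
Σ_{t=1}^{8}(y_t−ȳ)(y_{t+2}−ȳ) = -651.7328
γ_2 = -651.7328 / 10 = -65.173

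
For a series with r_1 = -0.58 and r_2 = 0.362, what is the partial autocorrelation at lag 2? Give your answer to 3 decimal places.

0.039

φ_{22} = (r_2 − r_1²) / (1 − r_1²)
r_1² = (-0.58)² = 0.3364
Numerator = 0.362 − 0.3364 = 0.0256; denominator = 1 − 0.3364 = 0.6636
φ_{22} = 0.0256 / 0.6636 = 0.039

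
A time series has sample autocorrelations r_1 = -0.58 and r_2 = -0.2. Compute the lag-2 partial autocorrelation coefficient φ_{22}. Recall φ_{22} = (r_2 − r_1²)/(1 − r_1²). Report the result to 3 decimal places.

-0.808

φ_{22} = (r_2 − r_1²) / (1 − r_1²)
r_1² = (-0.58)² = 0.3364
Numerator = -0.2 − 0.3364 = -0.5364; denominator = 1 − 0.3364 = 0.6636
φ_{22} = -0.5364 / 0.6636 = -0.808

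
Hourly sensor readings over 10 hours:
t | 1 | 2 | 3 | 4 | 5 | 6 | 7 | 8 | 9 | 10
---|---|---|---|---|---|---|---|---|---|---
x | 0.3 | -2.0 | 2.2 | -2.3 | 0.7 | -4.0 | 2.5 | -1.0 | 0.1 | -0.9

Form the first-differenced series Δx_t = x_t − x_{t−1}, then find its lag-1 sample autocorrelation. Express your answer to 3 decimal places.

-0.873

First differences Δx: -2.3, 4.2, -4.5, 3.0, -4.7, 6.5, -3.5, 1.1, -1.0
Mean of differences = -0.1333
Numerator Σ(Δx_t−Δx̄)(Δx_{t+1}−Δx̄) = -114.1478
Denominator Σ(Δx_t−Δx̄)² = 130.8200
r_1(Δx) = -114.1478 / 130.8200 = -0.873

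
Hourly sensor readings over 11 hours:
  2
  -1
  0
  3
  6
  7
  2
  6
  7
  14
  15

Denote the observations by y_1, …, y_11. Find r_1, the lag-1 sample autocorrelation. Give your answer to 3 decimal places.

0.588

Mean ȳ = (2 − 1 + 0 + 3 + 6 + 7 + 2 + 6 + 7 + 14 + 15)/11 = 5.5455
Numerator Σ_{t=1}^{10}(y_t−ȳ)(y_{t+1}−ȳ) = 159.2479
Denominator Σ(y_t−ȳ)² = 270.7273
r_1 = 159.2479 / 270.7273 = 0.588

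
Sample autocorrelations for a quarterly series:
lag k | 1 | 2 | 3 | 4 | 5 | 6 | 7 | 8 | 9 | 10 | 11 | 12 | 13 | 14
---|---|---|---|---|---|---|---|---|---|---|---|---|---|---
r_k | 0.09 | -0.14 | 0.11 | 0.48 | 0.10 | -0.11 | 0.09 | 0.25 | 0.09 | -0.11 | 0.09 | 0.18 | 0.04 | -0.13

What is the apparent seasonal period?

The largest autocorrelation is r_4 = 0.48, with weaker echoes at lags 8 (0.25) and 12 (0.18); the remaining lags stay at or below 0.11.
The dominant spike at lag 4 indicates a seasonal period of 4.

4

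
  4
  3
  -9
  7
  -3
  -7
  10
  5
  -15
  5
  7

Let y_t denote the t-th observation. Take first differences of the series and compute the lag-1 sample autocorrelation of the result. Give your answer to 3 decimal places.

-0.437

First differences Δy: -1, -12, 16, -10, -4, 17, -5, -20, 20, 2
Mean of differences = 0.3000
Numerator Σ(Δy_t−Δȳ)(Δy_{t+1}−Δȳ) = -713.6900
Denominator Σ(Δy_t−Δȳ)² = 1634.1000
r_1(Δy) = -713.6900 / 1634.1000 = -0.437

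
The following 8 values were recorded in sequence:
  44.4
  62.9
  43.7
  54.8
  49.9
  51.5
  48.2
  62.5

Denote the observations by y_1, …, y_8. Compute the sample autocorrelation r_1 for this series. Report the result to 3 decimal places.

-0.626

Mean ȳ = (44.4 + 62.9 + 43.7 + 54.8 + 49.9 + 51.5 + 48.2 + 62.5)/8 = 52.2375
Deviations from mean: -7.8375, 10.6625, -8.5375, 2.5625, -2.3375, -0.7375, -4.0375, 10.2625
Numerator Σ_{t=1}^{7}(y_t−ȳ)(y_{t+1}−ȳ) = -239.1989
Denominator Σ(y_t−ȳ)² = 382.1988
r_1 = -239.1989 / 382.1988 = -0.626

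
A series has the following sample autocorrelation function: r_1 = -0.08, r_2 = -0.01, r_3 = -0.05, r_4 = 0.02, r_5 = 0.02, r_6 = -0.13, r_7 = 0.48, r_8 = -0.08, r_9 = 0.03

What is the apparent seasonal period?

7

The largest autocorrelation is r_7 = 0.48; the remaining lags stay at or below 0.03.
The dominant spike at lag 7 indicates a seasonal period of 7.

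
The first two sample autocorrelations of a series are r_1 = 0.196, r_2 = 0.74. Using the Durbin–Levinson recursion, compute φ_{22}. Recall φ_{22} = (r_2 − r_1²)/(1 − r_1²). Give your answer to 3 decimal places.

φ_{22} = (r_2 − r_1²) / (1 − r_1²)
r_1² = (0.196)² = 0.038416
Numerator = 0.74 − 0.0384 = 0.7016; denominator = 1 − 0.0384 = 0.9616
φ_{22} = 0.7016 / 0.9616 = 0.730

0.730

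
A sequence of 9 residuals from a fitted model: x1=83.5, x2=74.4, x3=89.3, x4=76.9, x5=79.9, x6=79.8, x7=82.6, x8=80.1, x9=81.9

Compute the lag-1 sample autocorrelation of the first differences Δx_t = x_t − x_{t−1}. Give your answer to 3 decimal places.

-0.760

First differences Δx: -9.1, 14.9, -12.4, 3.0, -0.1, 2.8, -2.5, 1.8
Mean of differences = -0.2000
Numerator Σ(Δx_t−Δx̄)(Δx_{t+1}−Δx̄) = -368.5300
Denominator Σ(Δx_t−Δx̄)² = 484.6000
r_1(Δx) = -368.5300 / 484.6000 = -0.760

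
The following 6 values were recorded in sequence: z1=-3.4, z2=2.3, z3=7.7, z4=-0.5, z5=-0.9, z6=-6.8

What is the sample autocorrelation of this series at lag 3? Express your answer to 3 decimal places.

-0.430

Mean z̄ = (-3.4 + 2.3 + 7.7 − 0.5 − 0.9 − 6.8)/6 = -0.2667
Deviations from mean: -3.1333, 2.5667, 7.9667, -0.2333, -0.6333, -6.5333
Numerator Σ_{t=1}^{3}(z_t−z̄)(z_{t+3}−z̄) = -52.9433
Denominator Σ(z_t−z̄)² = 123.0133
r_3 = -52.9433 / 123.0133 = -0.430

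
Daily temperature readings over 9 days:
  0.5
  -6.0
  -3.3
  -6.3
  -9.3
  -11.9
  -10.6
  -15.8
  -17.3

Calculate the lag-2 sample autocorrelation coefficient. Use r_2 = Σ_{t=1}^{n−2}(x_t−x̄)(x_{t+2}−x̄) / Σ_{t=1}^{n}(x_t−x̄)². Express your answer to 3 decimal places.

Mean x̄ = (0.5 − 6.0 − 3.3 − 6.3 − 9.3 − 11.9 − 10.6 − 15.8 − 17.3)/9 = -8.8889
Σ(x_t−x̄)(x_{t+2}−x̄) = (52.4735) + (7.4790) + (-2.2977) + (-7.7954) + (0.7035) + (20.8101) + (14.3923) = 85.7653
Denominator Σ(x_t−x̄)² = 265.1089
r_2 = 85.7653 / 265.1089 = 0.324

0.324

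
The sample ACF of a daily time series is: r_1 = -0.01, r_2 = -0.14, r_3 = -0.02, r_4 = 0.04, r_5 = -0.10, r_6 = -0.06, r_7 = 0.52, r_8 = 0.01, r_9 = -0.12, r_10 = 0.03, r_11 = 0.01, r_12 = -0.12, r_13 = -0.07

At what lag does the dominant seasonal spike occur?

The largest autocorrelation is r_7 = 0.52; the remaining lags stay at or below 0.04.
The dominant spike at lag 7 indicates a seasonal period of 7.

7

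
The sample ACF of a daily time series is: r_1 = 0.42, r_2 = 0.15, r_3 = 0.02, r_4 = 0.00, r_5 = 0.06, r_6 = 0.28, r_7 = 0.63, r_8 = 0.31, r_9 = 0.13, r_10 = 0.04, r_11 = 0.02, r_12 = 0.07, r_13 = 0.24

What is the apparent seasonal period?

The largest autocorrelation is r_7 = 0.63; the remaining lags stay at or below 0.42. The elevated value at lag 1 (0.42), dropping to 0.15 at lag 2, reflects decaying short-term dependence rather than seasonality.
The dominant spike at lag 7 indicates a seasonal period of 7.

7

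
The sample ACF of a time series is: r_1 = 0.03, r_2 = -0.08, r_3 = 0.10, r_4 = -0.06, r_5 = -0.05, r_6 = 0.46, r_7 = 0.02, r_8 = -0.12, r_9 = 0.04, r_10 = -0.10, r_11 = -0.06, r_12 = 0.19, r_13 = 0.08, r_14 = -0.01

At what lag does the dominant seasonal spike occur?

6

The largest autocorrelation is r_6 = 0.46, with a weaker echo at lag 12 (0.19); the remaining lags stay at or below 0.10.
The dominant spike at lag 6 indicates a seasonal period of 6.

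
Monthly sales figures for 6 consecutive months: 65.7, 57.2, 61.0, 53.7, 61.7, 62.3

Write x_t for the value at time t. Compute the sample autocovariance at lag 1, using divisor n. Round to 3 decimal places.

Mean x̄ = (65.7 + 57.2 + 61.0 + 53.7 + 61.7 + 62.3)/6 = 60.2667
Deviations: 5.4333, -3.0667, 0.7333, -6.5667, 1.4333, 2.0333
Σ_{t=1}^{5}(x_t−x̄)(x_{t+1}−x̄) = -30.2244
γ_1 = -30.2244 / 6 = -5.037

-5.037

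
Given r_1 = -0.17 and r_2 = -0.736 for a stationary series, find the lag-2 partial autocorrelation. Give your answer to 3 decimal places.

-0.788

φ_{22} = (r_2 − r_1²) / (1 − r_1²)
r_1² = (-0.17)² = 0.0289
Numerator = -0.736 − 0.0289 = -0.7649; denominator = 1 − 0.0289 = 0.9711
φ_{22} = -0.7649 / 0.9711 = -0.788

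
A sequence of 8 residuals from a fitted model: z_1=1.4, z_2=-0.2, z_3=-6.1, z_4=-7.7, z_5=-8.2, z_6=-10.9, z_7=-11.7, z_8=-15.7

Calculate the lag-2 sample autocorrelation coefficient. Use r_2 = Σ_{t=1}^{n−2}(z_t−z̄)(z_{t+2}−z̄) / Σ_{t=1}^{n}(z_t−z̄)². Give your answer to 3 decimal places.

0.181

Mean z̄ = (1.4 − 0.2 − 6.1 − 7.7 − 8.2 − 10.9 − 11.7 − 15.7)/8 = -7.3875
Numerator Σ_{t=1}^{6}(z_t−z̄)(z_{t+2}−z̄) = 41.8209
Denominator Σ(z_t−z̄)² = 231.3288
r_2 = 41.8209 / 231.3288 = 0.181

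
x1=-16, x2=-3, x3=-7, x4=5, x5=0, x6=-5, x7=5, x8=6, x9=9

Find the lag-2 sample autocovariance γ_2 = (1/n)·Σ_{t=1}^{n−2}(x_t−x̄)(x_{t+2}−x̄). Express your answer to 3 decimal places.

9.420

Mean x̄ = (-16 − 3 − 7 + 5 + 0 − 5 + 5 + 6 + 9)/9 = -0.6667
Σ_{t=1}^{7}(x_t−x̄)(x_{t+2}−x̄) = 84.7778
γ_2 = 84.7778 / 9 = 9.420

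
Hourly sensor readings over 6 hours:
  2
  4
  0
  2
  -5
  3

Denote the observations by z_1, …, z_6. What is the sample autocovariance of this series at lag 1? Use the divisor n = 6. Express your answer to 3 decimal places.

Mean z̄ = (2 + 4 + 0 + 2 − 5 + 3)/6 = 1.0000
Σ_{t=1}^{5}(z_t−z̄)(z_{t+1}−z̄) = -19.0000
γ_1 = -19.0000 / 6 = -3.167

-3.167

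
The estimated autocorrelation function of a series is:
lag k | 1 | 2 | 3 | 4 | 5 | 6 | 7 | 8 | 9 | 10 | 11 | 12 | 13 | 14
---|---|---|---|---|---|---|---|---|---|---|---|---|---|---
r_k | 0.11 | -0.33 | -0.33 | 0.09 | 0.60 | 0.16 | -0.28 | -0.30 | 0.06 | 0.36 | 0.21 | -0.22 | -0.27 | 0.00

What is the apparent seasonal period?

5

The largest autocorrelation is r_5 = 0.60, with a weaker echo at lag 10 (0.36); the remaining lags stay at or below 0.21.
The dominant spike at lag 5 indicates a seasonal period of 5.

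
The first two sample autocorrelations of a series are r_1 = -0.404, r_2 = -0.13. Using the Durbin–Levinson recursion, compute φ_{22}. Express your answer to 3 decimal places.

φ_{22} = (r_2 − r_1²) / (1 − r_1²)
r_1² = (-0.404)² = 0.163216
Numerator = -0.13 − 0.1632 = -0.2932; denominator = 1 − 0.1632 = 0.8368
φ_{22} = -0.2932 / 0.8368 = -0.350

-0.350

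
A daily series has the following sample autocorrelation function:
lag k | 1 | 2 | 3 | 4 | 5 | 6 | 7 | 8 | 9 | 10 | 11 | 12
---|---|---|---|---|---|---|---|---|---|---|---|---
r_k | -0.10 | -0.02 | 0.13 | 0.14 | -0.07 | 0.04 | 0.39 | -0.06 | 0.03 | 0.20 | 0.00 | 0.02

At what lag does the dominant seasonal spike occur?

7

The largest autocorrelation is r_7 = 0.39; the remaining lags stay at or below 0.20.
The dominant spike at lag 7 indicates a seasonal period of 7.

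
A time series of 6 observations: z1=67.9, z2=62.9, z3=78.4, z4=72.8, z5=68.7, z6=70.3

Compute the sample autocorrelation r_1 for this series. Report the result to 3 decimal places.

-0.191

Mean z̄ = (67.9 + 62.9 + 78.4 + 72.8 + 68.7 + 70.3)/6 = 70.1667
Deviations from mean: -2.2667, -7.2667, 8.2333, 2.6333, -1.4667, 0.1333
Σ(z_t−z̄)(z_{t+1}−z̄) = (16.4711) + (-59.8289) + (21.6811) + (-3.8622) + (-0.1956) = -25.7344
Denominator Σ(z_t−z̄)² = 134.8333
r_1 = -25.7344 / 134.8333 = -0.191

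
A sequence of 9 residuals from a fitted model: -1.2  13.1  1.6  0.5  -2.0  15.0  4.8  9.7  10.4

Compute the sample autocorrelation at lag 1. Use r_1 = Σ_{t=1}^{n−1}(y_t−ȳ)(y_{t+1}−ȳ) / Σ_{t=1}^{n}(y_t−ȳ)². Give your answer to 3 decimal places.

Mean ȳ = (-1.2 + 13.1 + 1.6 + 0.5 − 2.0 + 15.0 + 4.8 + 9.7 + 10.4)/9 = 5.7667
Numerator Σ_{t=1}^{8}(y_t−ȳ)(y_{t+1}−ȳ) = -85.0111
Denominator Σ(y_t−ȳ)² = 330.8600
r_1 = -85.0111 / 330.8600 = -0.257

-0.257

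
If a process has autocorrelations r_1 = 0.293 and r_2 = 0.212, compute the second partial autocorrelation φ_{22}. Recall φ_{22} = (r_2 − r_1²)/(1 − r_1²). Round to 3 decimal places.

φ_{22} = (r_2 − r_1²) / (1 − r_1²)
r_1² = (0.293)² = 0.085849
Numerator = 0.212 − 0.0858 = 0.1262; denominator = 1 − 0.0858 = 0.9142
φ_{22} = 0.1262 / 0.9142 = 0.138

0.138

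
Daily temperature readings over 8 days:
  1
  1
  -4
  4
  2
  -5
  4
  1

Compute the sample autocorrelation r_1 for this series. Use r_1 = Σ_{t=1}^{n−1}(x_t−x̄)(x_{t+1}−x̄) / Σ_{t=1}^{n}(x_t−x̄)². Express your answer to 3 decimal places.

-0.490

Mean x̄ = (1 + 1 − 4 + 4 + 2 − 5 + 4 + 1)/8 = 0.5000
Σ(x_t−x̄)(x_{t+1}−x̄) = (0.2500) + (-2.2500) + (-15.7500) + (5.2500) + (-8.2500) + (-19.2500) + (1.7500) = -38.2500
Denominator Σ(x_t−x̄)² = 78.0000
r_1 = -38.2500 / 78.0000 = -0.490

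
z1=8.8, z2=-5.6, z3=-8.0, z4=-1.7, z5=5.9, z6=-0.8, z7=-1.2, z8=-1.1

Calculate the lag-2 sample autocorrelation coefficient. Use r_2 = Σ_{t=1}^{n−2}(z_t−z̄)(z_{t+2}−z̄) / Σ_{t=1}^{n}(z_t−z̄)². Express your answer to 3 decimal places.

Mean z̄ = (8.8 − 5.6 − 8.0 − 1.7 + 5.9 − 0.8 − 1.2 − 1.1)/8 = -0.4625
Deviations from mean: 9.2625, -5.1375, -7.5375, -1.2375, 6.3625, -0.3375, -0.7375, -0.6375
Numerator Σ_{t=1}^{6}(z_t−z̄)(z_{t+2}−z̄) = -115.4753
Denominator Σ(z_t−z̄)² = 212.0788
r_2 = -115.4753 / 212.0788 = -0.544

-0.544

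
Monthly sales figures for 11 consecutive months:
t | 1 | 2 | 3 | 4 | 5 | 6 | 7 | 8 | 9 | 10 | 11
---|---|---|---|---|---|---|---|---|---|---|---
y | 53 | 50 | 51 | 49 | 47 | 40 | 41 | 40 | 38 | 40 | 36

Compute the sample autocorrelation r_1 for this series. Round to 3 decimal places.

Mean ȳ = (53 + 50 + 51 + 49 + 47 + 40 + 41 + 40 + 38 + 40 + 36)/11 = 44.0909
Numerator Σ_{t=1}^{10}(y_t−ȳ)(y_{t+1}−ȳ) = 237.9917
Denominator Σ(y_t−ȳ)² = 356.9091
r_1 = 237.9917 / 356.9091 = 0.667

0.667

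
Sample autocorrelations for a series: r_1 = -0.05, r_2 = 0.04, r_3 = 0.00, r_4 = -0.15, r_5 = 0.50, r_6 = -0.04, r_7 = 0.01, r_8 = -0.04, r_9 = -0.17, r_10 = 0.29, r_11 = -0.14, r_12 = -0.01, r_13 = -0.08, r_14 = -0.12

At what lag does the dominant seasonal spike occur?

The largest autocorrelation is r_5 = 0.50, with a weaker echo at lag 10 (0.29); the remaining lags stay at or below 0.04.
The dominant spike at lag 5 indicates a seasonal period of 5.

5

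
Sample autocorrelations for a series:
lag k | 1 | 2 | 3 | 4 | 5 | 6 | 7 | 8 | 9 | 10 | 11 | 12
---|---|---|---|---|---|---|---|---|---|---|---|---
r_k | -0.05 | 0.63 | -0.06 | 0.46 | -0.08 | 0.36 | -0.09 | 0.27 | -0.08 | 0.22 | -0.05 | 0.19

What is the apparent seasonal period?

2

The largest autocorrelation is r_2 = 0.63, with weaker echoes at lags 4 (0.46), 6 (0.36), 8 (0.27), 10 (0.22) and 12 (0.19); the remaining lags stay at or below -0.05.
The dominant spike at lag 2 indicates a seasonal period of 2.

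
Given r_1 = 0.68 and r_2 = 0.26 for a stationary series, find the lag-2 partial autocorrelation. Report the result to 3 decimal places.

φ_{22} = (r_2 − r_1²) / (1 − r_1²)
r_1² = (0.68)² = 0.4624
Numerator = 0.26 − 0.4624 = -0.2024; denominator = 1 − 0.4624 = 0.5376
φ_{22} = -0.2024 / 0.5376 = -0.376

-0.376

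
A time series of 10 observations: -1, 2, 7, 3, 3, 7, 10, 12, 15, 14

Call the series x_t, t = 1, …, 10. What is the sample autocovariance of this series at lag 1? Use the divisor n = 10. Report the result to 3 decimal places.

Mean x̄ = (-1 + 2 + 7 + 3 + 3 + 7 + 10 + 12 + 15 + 14)/10 = 7.2000
Σ_{t=1}^{9}(x_t−x̄)(x_{t+1}−x̄) = 166.3600
γ_1 = 166.3600 / 10 = 16.636

16.636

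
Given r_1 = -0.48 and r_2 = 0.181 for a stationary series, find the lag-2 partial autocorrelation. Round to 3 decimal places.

φ_{22} = (r_2 − r_1²) / (1 − r_1²)
r_1² = (-0.48)² = 0.2304
Numerator = 0.181 − 0.2304 = -0.0494; denominator = 1 − 0.2304 = 0.7696
φ_{22} = -0.0494 / 0.7696 = -0.064

-0.064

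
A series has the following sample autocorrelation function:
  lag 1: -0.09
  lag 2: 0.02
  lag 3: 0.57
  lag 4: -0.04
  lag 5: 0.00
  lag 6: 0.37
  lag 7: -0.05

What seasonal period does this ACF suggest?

The largest autocorrelation is r_3 = 0.57, with a weaker echo at lag 6 (0.37); the remaining lags stay at or below 0.02.
The dominant spike at lag 3 indicates a seasonal period of 3.

3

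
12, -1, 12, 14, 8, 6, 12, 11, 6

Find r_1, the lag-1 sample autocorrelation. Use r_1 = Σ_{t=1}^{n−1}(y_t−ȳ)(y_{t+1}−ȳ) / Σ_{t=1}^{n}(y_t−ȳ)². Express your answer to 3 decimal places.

-0.321

Mean ȳ = (12 − 1 + 12 + 14 + 8 + 6 + 12 + 11 + 6)/9 = 8.8889
Numerator Σ_{t=1}^{8}(y_t−ȳ)(y_{t+1}−ȳ) = -56.1235
Denominator Σ(y_t−ȳ)² = 174.8889
r_1 = -56.1235 / 174.8889 = -0.321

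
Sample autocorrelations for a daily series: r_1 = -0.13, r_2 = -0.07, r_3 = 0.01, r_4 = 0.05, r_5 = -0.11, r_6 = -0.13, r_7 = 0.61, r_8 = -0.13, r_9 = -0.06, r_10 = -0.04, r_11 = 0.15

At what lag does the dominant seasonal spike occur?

7

The largest autocorrelation is r_7 = 0.61; the remaining lags stay at or below 0.15.
The dominant spike at lag 7 indicates a seasonal period of 7.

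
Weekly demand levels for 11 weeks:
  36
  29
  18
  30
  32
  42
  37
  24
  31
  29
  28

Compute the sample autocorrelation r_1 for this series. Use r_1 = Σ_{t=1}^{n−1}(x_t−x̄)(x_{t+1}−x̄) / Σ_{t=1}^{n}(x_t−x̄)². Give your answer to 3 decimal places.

Mean x̄ = (36 + 29 + 18 + 30 + 32 + 42 + 37 + 24 + 31 + 29 + 28)/11 = 30.5455
Numerator Σ_{t=1}^{10}(x_t−x̄)(x_{t+1}−x̄) = 65.6116
Denominator Σ(x_t−x̄)² = 416.7273
r_1 = 65.6116 / 416.7273 = 0.157

0.157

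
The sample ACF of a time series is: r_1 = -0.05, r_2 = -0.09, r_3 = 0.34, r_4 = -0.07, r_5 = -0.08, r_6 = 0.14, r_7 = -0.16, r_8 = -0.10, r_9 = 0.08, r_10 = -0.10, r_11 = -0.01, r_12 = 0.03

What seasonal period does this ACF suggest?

3

The largest autocorrelation is r_3 = 0.34; the remaining lags stay at or below 0.14.
The dominant spike at lag 3 indicates a seasonal period of 3.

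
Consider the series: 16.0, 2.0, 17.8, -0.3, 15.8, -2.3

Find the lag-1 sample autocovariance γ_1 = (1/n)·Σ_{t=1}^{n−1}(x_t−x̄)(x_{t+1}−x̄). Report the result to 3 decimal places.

Mean x̄ = (16.0 + 2.0 + 17.8 − 0.3 + 15.8 − 2.3)/6 = 8.1667
Σ_{t=1}^{5}(x_t−x̄)(x_{t+1}−x̄) = -333.7978
γ_1 = -333.7978 / 6 = -55.633

-55.633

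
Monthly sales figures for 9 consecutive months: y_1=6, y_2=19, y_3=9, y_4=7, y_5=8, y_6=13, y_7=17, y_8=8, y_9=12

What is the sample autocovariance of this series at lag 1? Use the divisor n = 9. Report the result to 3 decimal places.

Mean ȳ = (6 + 19 + 9 + 7 + 8 + 13 + 17 + 8 + 12)/9 = 11.0000
Σ_{t=1}^{8}(y_t−ȳ)(y_{t+1}−ȳ) = -51.0000
γ_1 = -51.0000 / 9 = -5.667

-5.667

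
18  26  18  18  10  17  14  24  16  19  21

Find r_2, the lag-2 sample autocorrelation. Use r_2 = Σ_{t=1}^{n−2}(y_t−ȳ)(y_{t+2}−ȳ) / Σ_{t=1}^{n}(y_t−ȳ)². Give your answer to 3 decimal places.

Mean ȳ = (18 + 26 + 18 + 18 + 10 + 17 + 14 + 24 + 16 + 19 + 21)/11 = 18.2727
Numerator Σ_{t=1}^{9}(y_t−ȳ)(y_{t+2}−ȳ) = 36.3058
Denominator Σ(y_t−ȳ)² = 194.1818
r_2 = 36.3058 / 194.1818 = 0.187

0.187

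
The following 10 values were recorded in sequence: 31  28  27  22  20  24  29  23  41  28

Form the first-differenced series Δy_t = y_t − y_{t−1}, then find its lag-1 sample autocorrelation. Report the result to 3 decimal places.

First differences Δy: -3, -1, -5, -2, 4, 5, -6, 18, -13
Mean of differences = -0.3333
Numerator Σ(Δy_t−Δȳ)(Δy_{t+1}−Δȳ) = -337.7778
Denominator Σ(Δy_t−Δȳ)² = 608.0000
r_1(Δy) = -337.7778 / 608.0000 = -0.556

-0.556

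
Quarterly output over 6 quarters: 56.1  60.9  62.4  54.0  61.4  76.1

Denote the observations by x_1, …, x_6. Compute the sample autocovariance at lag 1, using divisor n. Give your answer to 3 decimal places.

-0.425

Mean x̄ = (56.1 + 60.9 + 62.4 + 54.0 + 61.4 + 76.1)/6 = 61.8167
Deviations: -5.7167, -0.9167, 0.5833, -7.8167, -0.4167, 14.2833
Σ_{t=1}^{5}(x_t−x̄)(x_{t+1}−x̄) = -2.5486
γ_1 = -2.5486 / 6 = -0.425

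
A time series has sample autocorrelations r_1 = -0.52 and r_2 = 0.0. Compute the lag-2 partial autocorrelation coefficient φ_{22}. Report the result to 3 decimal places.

-0.371

φ_{22} = (r_2 − r_1²) / (1 − r_1²)
r_1² = (-0.52)² = 0.2704
Numerator = 0.0 − 0.2704 = -0.2704; denominator = 1 − 0.2704 = 0.7296
φ_{22} = -0.2704 / 0.7296 = -0.371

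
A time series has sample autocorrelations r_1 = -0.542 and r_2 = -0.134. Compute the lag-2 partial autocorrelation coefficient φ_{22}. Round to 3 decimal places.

φ_{22} = (r_2 − r_1²) / (1 − r_1²)
r_1² = (-0.542)² = 0.293764
Numerator = -0.134 − 0.2938 = -0.4278; denominator = 1 − 0.2938 = 0.7062
φ_{22} = -0.4278 / 0.7062 = -0.606

-0.606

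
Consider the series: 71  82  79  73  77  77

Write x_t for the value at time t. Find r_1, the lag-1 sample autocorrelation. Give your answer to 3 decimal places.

Mean x̄ = (71 + 82 + 79 + 73 + 77 + 77)/6 = 76.5000
Deviations from mean: -5.5000, 5.5000, 2.5000, -3.5000, 0.5000, 0.5000
Numerator Σ_{t=1}^{5}(x_t−x̄)(x_{t+1}−x̄) = -26.7500
Denominator Σ(x_t−x̄)² = 79.5000
r_1 = -26.7500 / 79.5000 = -0.336

-0.336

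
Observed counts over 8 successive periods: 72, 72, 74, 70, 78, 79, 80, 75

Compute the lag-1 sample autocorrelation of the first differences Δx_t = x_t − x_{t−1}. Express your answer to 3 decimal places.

-0.361

First differences Δx: 0, 2, -4, 8, 1, 1, -5
Mean of differences = 0.4286
Numerator Σ(Δx_t−Δx̄)(Δx_{t+1}−Δx̄) = -39.6122
Denominator Σ(Δx_t−Δx̄)² = 109.7143
r_1(Δx) = -39.6122 / 109.7143 = -0.361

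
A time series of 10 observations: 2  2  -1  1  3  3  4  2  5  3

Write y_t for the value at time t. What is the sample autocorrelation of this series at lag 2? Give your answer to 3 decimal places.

0.151

Mean ȳ = (2 + 2 − 1 + 1 + 3 + 3 + 4 + 2 + 5 + 3)/10 = 2.4000
Numerator Σ_{t=1}^{8}(y_t−ȳ)(y_{t+2}−ȳ) = 3.6800
Denominator Σ(y_t−ȳ)² = 24.4000
r_2 = 3.6800 / 24.4000 = 0.151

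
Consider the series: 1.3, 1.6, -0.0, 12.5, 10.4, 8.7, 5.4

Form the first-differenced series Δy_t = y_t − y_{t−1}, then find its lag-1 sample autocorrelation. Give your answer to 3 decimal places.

First differences Δy: 0.3, -1.6, 12.5, -2.1, -1.7, -3.3
Mean of differences = 0.6833
Numerator Σ(Δy_t−Δȳ)(Δy_{t+1}−Δȳ) = -42.8686
Denominator Σ(Δy_t−Δȳ)² = 174.2883
r_1(Δy) = -42.8686 / 174.2883 = -0.246

-0.246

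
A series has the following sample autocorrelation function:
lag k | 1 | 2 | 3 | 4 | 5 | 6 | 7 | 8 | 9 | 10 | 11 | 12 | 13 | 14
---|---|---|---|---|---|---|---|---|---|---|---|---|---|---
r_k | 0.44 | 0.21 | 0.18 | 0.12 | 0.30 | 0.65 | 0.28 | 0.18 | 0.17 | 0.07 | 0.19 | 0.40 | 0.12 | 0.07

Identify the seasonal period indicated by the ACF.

6

The largest autocorrelation is r_6 = 0.65; the remaining lags stay at or below 0.44. The elevated value at lag 1 (0.44), dropping to 0.21 at lag 2, reflects decaying short-term dependence rather than seasonality.
The dominant spike at lag 6 indicates a seasonal period of 6.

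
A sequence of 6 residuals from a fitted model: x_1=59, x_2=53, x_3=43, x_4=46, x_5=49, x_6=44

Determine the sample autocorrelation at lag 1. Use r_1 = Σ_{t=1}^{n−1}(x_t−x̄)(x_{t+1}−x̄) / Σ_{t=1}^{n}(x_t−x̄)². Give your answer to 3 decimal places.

0.183

Mean x̄ = (59 + 53 + 43 + 46 + 49 + 44)/6 = 49.0000
Σ(x_t−x̄)(x_{t+1}−x̄) = (40.0000) + (-24.0000) + (18.0000) + (0.0000) + (0.0000) = 34.0000
Denominator Σ(x_t−x̄)² = 186.0000
r_1 = 34.0000 / 186.0000 = 0.183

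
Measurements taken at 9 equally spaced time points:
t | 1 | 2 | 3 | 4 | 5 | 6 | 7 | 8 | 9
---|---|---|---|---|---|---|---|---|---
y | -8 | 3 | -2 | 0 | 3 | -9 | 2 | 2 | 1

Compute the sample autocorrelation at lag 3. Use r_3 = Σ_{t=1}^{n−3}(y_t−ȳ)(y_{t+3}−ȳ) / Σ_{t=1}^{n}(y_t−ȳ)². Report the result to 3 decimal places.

0.096

Mean ȳ = (-8 + 3 − 2 + 0 + 3 − 9 + 2 + 2 + 1)/9 = -0.8889
Numerator Σ_{t=1}^{6}(y_t−ȳ)(y_{t+3}−ȳ) = 16.2963
Denominator Σ(y_t−ȳ)² = 168.8889
r_3 = 16.2963 / 168.8889 = 0.096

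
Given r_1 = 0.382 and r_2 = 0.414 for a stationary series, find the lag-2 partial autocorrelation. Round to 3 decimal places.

0.314

φ_{22} = (r_2 − r_1²) / (1 − r_1²)
r_1² = (0.382)² = 0.145924
Numerator = 0.414 − 0.1459 = 0.2681; denominator = 1 − 0.1459 = 0.8541
φ_{22} = 0.2681 / 0.8541 = 0.314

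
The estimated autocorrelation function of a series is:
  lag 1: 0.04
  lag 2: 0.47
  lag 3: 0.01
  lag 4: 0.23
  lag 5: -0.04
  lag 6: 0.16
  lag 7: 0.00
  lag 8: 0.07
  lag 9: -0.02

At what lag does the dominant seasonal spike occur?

2

The largest autocorrelation is r_2 = 0.47, with weaker echoes at lags 4 (0.23) and 6 (0.16); the remaining lags stay at or below 0.07.
The dominant spike at lag 2 indicates a seasonal period of 2.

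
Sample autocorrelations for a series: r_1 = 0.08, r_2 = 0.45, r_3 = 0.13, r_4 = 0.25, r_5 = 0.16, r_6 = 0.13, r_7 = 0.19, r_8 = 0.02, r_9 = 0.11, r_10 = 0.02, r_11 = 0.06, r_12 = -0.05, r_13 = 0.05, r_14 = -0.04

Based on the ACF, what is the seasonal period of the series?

The largest autocorrelation is r_2 = 0.45, with a weaker echo at lag 4 (0.25); the remaining lags stay at or below 0.19.
The dominant spike at lag 2 indicates a seasonal period of 2.

2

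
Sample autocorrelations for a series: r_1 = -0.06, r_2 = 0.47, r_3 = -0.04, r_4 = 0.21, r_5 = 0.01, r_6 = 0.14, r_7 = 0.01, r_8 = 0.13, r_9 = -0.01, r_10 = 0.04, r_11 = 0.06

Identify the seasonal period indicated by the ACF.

2

The largest autocorrelation is r_2 = 0.47, with a weaker echo at lag 4 (0.21); the remaining lags stay at or below 0.14.
The dominant spike at lag 2 indicates a seasonal period of 2.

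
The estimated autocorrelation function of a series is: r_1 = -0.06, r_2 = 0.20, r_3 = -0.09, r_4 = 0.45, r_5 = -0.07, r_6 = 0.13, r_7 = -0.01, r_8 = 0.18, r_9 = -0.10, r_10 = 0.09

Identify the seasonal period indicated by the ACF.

4

The largest autocorrelation is r_4 = 0.45; the remaining lags stay at or below 0.20.
The dominant spike at lag 4 indicates a seasonal period of 4.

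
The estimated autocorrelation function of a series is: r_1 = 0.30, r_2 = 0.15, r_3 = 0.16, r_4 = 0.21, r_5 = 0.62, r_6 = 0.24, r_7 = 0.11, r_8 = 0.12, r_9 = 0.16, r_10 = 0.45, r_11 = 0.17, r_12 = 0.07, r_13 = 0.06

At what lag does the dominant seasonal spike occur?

5

The largest autocorrelation is r_5 = 0.62, with a weaker echo at lag 10 (0.45); the remaining lags stay at or below 0.30. The elevated value at lag 1 (0.30), dropping to 0.15 at lag 2, reflects decaying short-term dependence rather than seasonality.
The dominant spike at lag 5 indicates a seasonal period of 5.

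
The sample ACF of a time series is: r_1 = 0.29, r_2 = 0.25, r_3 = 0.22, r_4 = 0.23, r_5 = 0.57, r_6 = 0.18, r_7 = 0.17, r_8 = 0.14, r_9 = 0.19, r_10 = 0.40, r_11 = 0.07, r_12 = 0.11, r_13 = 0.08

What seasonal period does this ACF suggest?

5

The largest autocorrelation is r_5 = 0.57, with a weaker echo at lag 10 (0.40); the remaining lags stay at or below 0.29. The elevated value at lag 1 (0.29), dropping to 0.25 at lag 2, reflects decaying short-term dependence rather than seasonality.
The dominant spike at lag 5 indicates a seasonal period of 5.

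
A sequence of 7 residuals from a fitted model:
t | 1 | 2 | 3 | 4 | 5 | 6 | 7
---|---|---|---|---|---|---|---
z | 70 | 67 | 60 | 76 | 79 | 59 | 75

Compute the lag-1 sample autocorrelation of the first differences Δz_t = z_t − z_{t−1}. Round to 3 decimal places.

-0.428

First differences Δz: -3, -7, 16, 3, -20, 16
Mean of differences = 0.8333
Numerator Σ(Δz_t−Δz̄)(Δz_{t+1}−Δz̄) = -417.0278
Denominator Σ(Δz_t−Δz̄)² = 974.8333
r_1(Δz) = -417.0278 / 974.8333 = -0.428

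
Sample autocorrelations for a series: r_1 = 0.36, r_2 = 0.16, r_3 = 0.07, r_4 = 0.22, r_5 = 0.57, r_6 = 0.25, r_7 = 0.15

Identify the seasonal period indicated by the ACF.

The largest autocorrelation is r_5 = 0.57; the remaining lags stay at or below 0.36. The elevated value at lag 1 (0.36), dropping to 0.16 at lag 2, reflects decaying short-term dependence rather than seasonality.
The dominant spike at lag 5 indicates a seasonal period of 5.

5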